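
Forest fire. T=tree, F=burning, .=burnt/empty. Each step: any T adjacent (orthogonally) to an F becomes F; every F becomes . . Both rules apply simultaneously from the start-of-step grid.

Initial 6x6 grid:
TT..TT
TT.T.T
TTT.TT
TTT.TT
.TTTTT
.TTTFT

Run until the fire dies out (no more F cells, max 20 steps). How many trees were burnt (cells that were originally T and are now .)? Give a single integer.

Step 1: +3 fires, +1 burnt (F count now 3)
Step 2: +4 fires, +3 burnt (F count now 4)
Step 3: +4 fires, +4 burnt (F count now 4)
Step 4: +3 fires, +4 burnt (F count now 3)
Step 5: +3 fires, +3 burnt (F count now 3)
Step 6: +3 fires, +3 burnt (F count now 3)
Step 7: +3 fires, +3 burnt (F count now 3)
Step 8: +2 fires, +3 burnt (F count now 2)
Step 9: +1 fires, +2 burnt (F count now 1)
Step 10: +0 fires, +1 burnt (F count now 0)
Fire out after step 10
Initially T: 27, now '.': 35
Total burnt (originally-T cells now '.'): 26

Answer: 26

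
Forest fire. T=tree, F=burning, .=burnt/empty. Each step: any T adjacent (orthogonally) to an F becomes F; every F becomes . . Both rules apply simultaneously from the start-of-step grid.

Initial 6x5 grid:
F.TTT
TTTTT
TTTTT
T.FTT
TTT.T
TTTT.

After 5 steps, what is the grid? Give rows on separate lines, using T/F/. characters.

Step 1: 4 trees catch fire, 2 burn out
  ..TTT
  FTTTT
  TTFTT
  T..FT
  TTF.T
  TTTT.
Step 2: 8 trees catch fire, 4 burn out
  ..TTT
  .FFTT
  FF.FT
  T...F
  TF..T
  TTFT.
Step 3: 8 trees catch fire, 8 burn out
  ..FTT
  ...FT
  ....F
  F....
  F...F
  TF.F.
Step 4: 3 trees catch fire, 8 burn out
  ...FT
  ....F
  .....
  .....
  .....
  F....
Step 5: 1 trees catch fire, 3 burn out
  ....F
  .....
  .....
  .....
  .....
  .....

....F
.....
.....
.....
.....
.....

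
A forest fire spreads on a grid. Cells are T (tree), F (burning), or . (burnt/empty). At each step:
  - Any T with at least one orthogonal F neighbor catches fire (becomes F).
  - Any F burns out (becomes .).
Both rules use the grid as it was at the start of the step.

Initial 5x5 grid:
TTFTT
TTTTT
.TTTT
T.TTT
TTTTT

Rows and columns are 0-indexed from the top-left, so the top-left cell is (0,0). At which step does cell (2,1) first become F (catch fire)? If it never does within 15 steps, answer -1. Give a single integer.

Step 1: cell (2,1)='T' (+3 fires, +1 burnt)
Step 2: cell (2,1)='T' (+5 fires, +3 burnt)
Step 3: cell (2,1)='F' (+5 fires, +5 burnt)
  -> target ignites at step 3
Step 4: cell (2,1)='.' (+3 fires, +5 burnt)
Step 5: cell (2,1)='.' (+3 fires, +3 burnt)
Step 6: cell (2,1)='.' (+2 fires, +3 burnt)
Step 7: cell (2,1)='.' (+1 fires, +2 burnt)
Step 8: cell (2,1)='.' (+0 fires, +1 burnt)
  fire out at step 8

3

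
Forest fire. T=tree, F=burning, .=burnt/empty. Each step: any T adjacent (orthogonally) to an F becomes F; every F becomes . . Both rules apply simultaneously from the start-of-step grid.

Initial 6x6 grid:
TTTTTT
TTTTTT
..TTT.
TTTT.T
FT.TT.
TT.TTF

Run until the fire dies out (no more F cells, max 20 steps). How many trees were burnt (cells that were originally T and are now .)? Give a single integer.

Step 1: +4 fires, +2 burnt (F count now 4)
Step 2: +4 fires, +4 burnt (F count now 4)
Step 3: +2 fires, +4 burnt (F count now 2)
Step 4: +2 fires, +2 burnt (F count now 2)
Step 5: +2 fires, +2 burnt (F count now 2)
Step 6: +4 fires, +2 burnt (F count now 4)
Step 7: +4 fires, +4 burnt (F count now 4)
Step 8: +3 fires, +4 burnt (F count now 3)
Step 9: +1 fires, +3 burnt (F count now 1)
Step 10: +0 fires, +1 burnt (F count now 0)
Fire out after step 10
Initially T: 27, now '.': 35
Total burnt (originally-T cells now '.'): 26

Answer: 26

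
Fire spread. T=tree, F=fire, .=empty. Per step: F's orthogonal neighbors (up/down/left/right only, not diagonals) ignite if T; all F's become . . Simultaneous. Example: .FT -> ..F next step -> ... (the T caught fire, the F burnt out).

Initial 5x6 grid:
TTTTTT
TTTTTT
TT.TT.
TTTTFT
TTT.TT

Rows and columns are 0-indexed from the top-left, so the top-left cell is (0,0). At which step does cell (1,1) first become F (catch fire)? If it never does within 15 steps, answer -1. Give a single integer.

Step 1: cell (1,1)='T' (+4 fires, +1 burnt)
Step 2: cell (1,1)='T' (+4 fires, +4 burnt)
Step 3: cell (1,1)='T' (+5 fires, +4 burnt)
Step 4: cell (1,1)='T' (+6 fires, +5 burnt)
Step 5: cell (1,1)='F' (+4 fires, +6 burnt)
  -> target ignites at step 5
Step 6: cell (1,1)='.' (+2 fires, +4 burnt)
Step 7: cell (1,1)='.' (+1 fires, +2 burnt)
Step 8: cell (1,1)='.' (+0 fires, +1 burnt)
  fire out at step 8

5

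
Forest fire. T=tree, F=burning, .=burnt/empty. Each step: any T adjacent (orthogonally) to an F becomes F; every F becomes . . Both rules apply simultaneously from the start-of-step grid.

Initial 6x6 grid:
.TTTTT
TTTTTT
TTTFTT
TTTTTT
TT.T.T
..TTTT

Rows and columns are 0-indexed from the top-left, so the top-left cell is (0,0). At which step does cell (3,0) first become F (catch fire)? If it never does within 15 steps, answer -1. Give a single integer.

Step 1: cell (3,0)='T' (+4 fires, +1 burnt)
Step 2: cell (3,0)='T' (+8 fires, +4 burnt)
Step 3: cell (3,0)='T' (+8 fires, +8 burnt)
Step 4: cell (3,0)='F' (+8 fires, +8 burnt)
  -> target ignites at step 4
Step 5: cell (3,0)='.' (+2 fires, +8 burnt)
Step 6: cell (3,0)='.' (+0 fires, +2 burnt)
  fire out at step 6

4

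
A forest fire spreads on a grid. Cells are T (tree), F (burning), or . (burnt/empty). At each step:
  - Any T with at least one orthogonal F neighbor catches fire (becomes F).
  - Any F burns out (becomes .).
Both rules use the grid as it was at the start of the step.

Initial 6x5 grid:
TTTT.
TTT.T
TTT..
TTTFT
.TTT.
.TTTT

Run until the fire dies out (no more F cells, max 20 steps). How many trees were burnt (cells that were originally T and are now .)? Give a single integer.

Answer: 21

Derivation:
Step 1: +3 fires, +1 burnt (F count now 3)
Step 2: +4 fires, +3 burnt (F count now 4)
Step 3: +6 fires, +4 burnt (F count now 6)
Step 4: +4 fires, +6 burnt (F count now 4)
Step 5: +3 fires, +4 burnt (F count now 3)
Step 6: +1 fires, +3 burnt (F count now 1)
Step 7: +0 fires, +1 burnt (F count now 0)
Fire out after step 7
Initially T: 22, now '.': 29
Total burnt (originally-T cells now '.'): 21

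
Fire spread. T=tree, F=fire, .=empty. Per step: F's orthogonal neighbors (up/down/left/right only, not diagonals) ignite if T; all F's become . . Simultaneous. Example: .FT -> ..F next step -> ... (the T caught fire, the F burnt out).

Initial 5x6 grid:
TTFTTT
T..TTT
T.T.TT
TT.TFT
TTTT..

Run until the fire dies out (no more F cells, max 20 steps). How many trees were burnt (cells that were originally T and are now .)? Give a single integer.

Answer: 20

Derivation:
Step 1: +5 fires, +2 burnt (F count now 5)
Step 2: +6 fires, +5 burnt (F count now 6)
Step 3: +4 fires, +6 burnt (F count now 4)
Step 4: +2 fires, +4 burnt (F count now 2)
Step 5: +3 fires, +2 burnt (F count now 3)
Step 6: +0 fires, +3 burnt (F count now 0)
Fire out after step 6
Initially T: 21, now '.': 29
Total burnt (originally-T cells now '.'): 20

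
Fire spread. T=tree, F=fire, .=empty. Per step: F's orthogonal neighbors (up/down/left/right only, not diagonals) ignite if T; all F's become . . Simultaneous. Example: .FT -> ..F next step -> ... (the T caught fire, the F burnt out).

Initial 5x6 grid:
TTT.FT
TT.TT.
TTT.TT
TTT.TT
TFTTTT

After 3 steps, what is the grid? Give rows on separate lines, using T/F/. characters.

Step 1: 5 trees catch fire, 2 burn out
  TTT..F
  TT.TF.
  TTT.TT
  TFT.TT
  F.FTTT
Step 2: 6 trees catch fire, 5 burn out
  TTT...
  TT.F..
  TFT.FT
  F.F.TT
  ...FTT
Step 3: 6 trees catch fire, 6 burn out
  TTT...
  TF....
  F.F..F
  ....FT
  ....FT

TTT...
TF....
F.F..F
....FT
....FT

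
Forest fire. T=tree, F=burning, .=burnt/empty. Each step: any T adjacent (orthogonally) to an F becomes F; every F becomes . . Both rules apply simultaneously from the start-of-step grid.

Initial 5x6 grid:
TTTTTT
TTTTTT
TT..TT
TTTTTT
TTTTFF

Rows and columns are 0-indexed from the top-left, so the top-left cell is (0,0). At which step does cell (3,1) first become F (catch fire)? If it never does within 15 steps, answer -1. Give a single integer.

Step 1: cell (3,1)='T' (+3 fires, +2 burnt)
Step 2: cell (3,1)='T' (+4 fires, +3 burnt)
Step 3: cell (3,1)='T' (+4 fires, +4 burnt)
Step 4: cell (3,1)='F' (+5 fires, +4 burnt)
  -> target ignites at step 4
Step 5: cell (3,1)='.' (+4 fires, +5 burnt)
Step 6: cell (3,1)='.' (+3 fires, +4 burnt)
Step 7: cell (3,1)='.' (+2 fires, +3 burnt)
Step 8: cell (3,1)='.' (+1 fires, +2 burnt)
Step 9: cell (3,1)='.' (+0 fires, +1 burnt)
  fire out at step 9

4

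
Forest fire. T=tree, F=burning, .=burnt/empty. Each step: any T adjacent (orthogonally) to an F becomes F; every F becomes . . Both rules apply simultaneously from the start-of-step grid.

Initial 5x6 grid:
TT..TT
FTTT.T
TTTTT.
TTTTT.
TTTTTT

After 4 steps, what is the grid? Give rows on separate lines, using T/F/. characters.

Step 1: 3 trees catch fire, 1 burn out
  FT..TT
  .FTT.T
  FTTTT.
  TTTTT.
  TTTTTT
Step 2: 4 trees catch fire, 3 burn out
  .F..TT
  ..FT.T
  .FTTT.
  FTTTT.
  TTTTTT
Step 3: 4 trees catch fire, 4 burn out
  ....TT
  ...F.T
  ..FTT.
  .FTTT.
  FTTTTT
Step 4: 3 trees catch fire, 4 burn out
  ....TT
  .....T
  ...FT.
  ..FTT.
  .FTTTT

....TT
.....T
...FT.
..FTT.
.FTTTT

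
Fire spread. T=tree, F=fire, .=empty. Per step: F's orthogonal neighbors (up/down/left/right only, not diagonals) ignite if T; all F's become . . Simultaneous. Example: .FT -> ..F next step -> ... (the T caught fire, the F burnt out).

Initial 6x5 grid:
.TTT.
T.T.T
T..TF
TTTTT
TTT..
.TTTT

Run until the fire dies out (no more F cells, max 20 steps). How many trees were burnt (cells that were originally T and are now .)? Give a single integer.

Step 1: +3 fires, +1 burnt (F count now 3)
Step 2: +1 fires, +3 burnt (F count now 1)
Step 3: +1 fires, +1 burnt (F count now 1)
Step 4: +2 fires, +1 burnt (F count now 2)
Step 5: +3 fires, +2 burnt (F count now 3)
Step 6: +4 fires, +3 burnt (F count now 4)
Step 7: +2 fires, +4 burnt (F count now 2)
Step 8: +0 fires, +2 burnt (F count now 0)
Fire out after step 8
Initially T: 20, now '.': 26
Total burnt (originally-T cells now '.'): 16

Answer: 16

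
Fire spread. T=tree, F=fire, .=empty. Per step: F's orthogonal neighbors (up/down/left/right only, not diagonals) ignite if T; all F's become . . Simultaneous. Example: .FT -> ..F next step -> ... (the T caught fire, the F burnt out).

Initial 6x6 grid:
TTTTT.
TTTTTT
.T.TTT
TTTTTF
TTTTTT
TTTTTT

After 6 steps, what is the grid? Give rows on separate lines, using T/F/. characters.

Step 1: 3 trees catch fire, 1 burn out
  TTTTT.
  TTTTTT
  .T.TTF
  TTTTF.
  TTTTTF
  TTTTTT
Step 2: 5 trees catch fire, 3 burn out
  TTTTT.
  TTTTTF
  .T.TF.
  TTTF..
  TTTTF.
  TTTTTF
Step 3: 5 trees catch fire, 5 burn out
  TTTTT.
  TTTTF.
  .T.F..
  TTF...
  TTTF..
  TTTTF.
Step 4: 5 trees catch fire, 5 burn out
  TTTTF.
  TTTF..
  .T....
  TF....
  TTF...
  TTTF..
Step 5: 6 trees catch fire, 5 burn out
  TTTF..
  TTF...
  .F....
  F.....
  TF....
  TTF...
Step 6: 4 trees catch fire, 6 burn out
  TTF...
  TF....
  ......
  ......
  F.....
  TF....

TTF...
TF....
......
......
F.....
TF....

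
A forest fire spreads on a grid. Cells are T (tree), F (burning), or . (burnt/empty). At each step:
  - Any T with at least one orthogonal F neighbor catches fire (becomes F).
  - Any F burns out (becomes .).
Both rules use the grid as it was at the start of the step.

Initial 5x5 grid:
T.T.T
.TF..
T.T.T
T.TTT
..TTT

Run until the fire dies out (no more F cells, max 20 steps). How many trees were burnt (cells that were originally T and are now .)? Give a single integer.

Step 1: +3 fires, +1 burnt (F count now 3)
Step 2: +1 fires, +3 burnt (F count now 1)
Step 3: +2 fires, +1 burnt (F count now 2)
Step 4: +2 fires, +2 burnt (F count now 2)
Step 5: +2 fires, +2 burnt (F count now 2)
Step 6: +0 fires, +2 burnt (F count now 0)
Fire out after step 6
Initially T: 14, now '.': 21
Total burnt (originally-T cells now '.'): 10

Answer: 10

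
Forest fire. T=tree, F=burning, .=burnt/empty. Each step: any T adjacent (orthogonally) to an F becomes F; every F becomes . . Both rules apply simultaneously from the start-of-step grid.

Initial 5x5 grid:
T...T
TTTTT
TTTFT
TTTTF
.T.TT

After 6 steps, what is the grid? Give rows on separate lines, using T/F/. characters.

Step 1: 5 trees catch fire, 2 burn out
  T...T
  TTTFT
  TTF.F
  TTTF.
  .T.TF
Step 2: 5 trees catch fire, 5 burn out
  T...T
  TTF.F
  TF...
  TTF..
  .T.F.
Step 3: 4 trees catch fire, 5 burn out
  T...F
  TF...
  F....
  TF...
  .T...
Step 4: 3 trees catch fire, 4 burn out
  T....
  F....
  .....
  F....
  .F...
Step 5: 1 trees catch fire, 3 burn out
  F....
  .....
  .....
  .....
  .....
Step 6: 0 trees catch fire, 1 burn out
  .....
  .....
  .....
  .....
  .....

.....
.....
.....
.....
.....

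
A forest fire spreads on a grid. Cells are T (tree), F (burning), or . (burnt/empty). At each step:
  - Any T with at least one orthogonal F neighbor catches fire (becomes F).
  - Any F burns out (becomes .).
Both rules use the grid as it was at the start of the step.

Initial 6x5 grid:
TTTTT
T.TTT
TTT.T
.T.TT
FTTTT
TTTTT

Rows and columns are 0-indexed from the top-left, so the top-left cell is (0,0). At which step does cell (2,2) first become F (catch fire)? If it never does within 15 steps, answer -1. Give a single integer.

Step 1: cell (2,2)='T' (+2 fires, +1 burnt)
Step 2: cell (2,2)='T' (+3 fires, +2 burnt)
Step 3: cell (2,2)='T' (+3 fires, +3 burnt)
Step 4: cell (2,2)='F' (+5 fires, +3 burnt)
  -> target ignites at step 4
Step 5: cell (2,2)='.' (+4 fires, +5 burnt)
Step 6: cell (2,2)='.' (+4 fires, +4 burnt)
Step 7: cell (2,2)='.' (+3 fires, +4 burnt)
Step 8: cell (2,2)='.' (+1 fires, +3 burnt)
Step 9: cell (2,2)='.' (+0 fires, +1 burnt)
  fire out at step 9

4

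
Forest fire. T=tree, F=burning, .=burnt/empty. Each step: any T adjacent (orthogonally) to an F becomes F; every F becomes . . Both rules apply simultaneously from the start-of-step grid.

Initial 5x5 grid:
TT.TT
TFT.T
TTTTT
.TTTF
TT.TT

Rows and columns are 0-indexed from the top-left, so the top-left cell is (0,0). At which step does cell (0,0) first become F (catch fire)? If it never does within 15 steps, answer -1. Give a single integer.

Step 1: cell (0,0)='T' (+7 fires, +2 burnt)
Step 2: cell (0,0)='F' (+8 fires, +7 burnt)
  -> target ignites at step 2
Step 3: cell (0,0)='.' (+2 fires, +8 burnt)
Step 4: cell (0,0)='.' (+2 fires, +2 burnt)
Step 5: cell (0,0)='.' (+0 fires, +2 burnt)
  fire out at step 5

2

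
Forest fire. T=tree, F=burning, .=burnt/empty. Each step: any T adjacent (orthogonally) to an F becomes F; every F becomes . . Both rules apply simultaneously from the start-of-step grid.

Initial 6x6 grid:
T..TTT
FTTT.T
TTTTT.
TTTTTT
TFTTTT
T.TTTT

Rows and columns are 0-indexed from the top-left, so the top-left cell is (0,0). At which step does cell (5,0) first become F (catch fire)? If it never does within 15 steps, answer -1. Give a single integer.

Step 1: cell (5,0)='T' (+6 fires, +2 burnt)
Step 2: cell (5,0)='F' (+7 fires, +6 burnt)
  -> target ignites at step 2
Step 3: cell (5,0)='.' (+5 fires, +7 burnt)
Step 4: cell (5,0)='.' (+5 fires, +5 burnt)
Step 5: cell (5,0)='.' (+4 fires, +5 burnt)
Step 6: cell (5,0)='.' (+1 fires, +4 burnt)
Step 7: cell (5,0)='.' (+1 fires, +1 burnt)
Step 8: cell (5,0)='.' (+0 fires, +1 burnt)
  fire out at step 8

2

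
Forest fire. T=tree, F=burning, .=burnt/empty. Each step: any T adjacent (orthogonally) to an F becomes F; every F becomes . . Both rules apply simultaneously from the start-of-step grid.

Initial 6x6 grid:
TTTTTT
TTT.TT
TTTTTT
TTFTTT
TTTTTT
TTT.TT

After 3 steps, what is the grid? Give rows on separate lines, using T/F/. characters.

Step 1: 4 trees catch fire, 1 burn out
  TTTTTT
  TTT.TT
  TTFTTT
  TF.FTT
  TTFTTT
  TTT.TT
Step 2: 8 trees catch fire, 4 burn out
  TTTTTT
  TTF.TT
  TF.FTT
  F...FT
  TF.FTT
  TTF.TT
Step 3: 8 trees catch fire, 8 burn out
  TTFTTT
  TF..TT
  F...FT
  .....F
  F...FT
  TF..TT

TTFTTT
TF..TT
F...FT
.....F
F...FT
TF..TT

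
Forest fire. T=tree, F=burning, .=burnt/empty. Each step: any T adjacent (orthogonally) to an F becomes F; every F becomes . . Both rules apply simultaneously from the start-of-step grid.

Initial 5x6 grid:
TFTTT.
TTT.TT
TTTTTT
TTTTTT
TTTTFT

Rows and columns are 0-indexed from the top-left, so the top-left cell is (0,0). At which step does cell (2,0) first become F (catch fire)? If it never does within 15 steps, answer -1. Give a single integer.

Step 1: cell (2,0)='T' (+6 fires, +2 burnt)
Step 2: cell (2,0)='T' (+8 fires, +6 burnt)
Step 3: cell (2,0)='F' (+9 fires, +8 burnt)
  -> target ignites at step 3
Step 4: cell (2,0)='.' (+3 fires, +9 burnt)
Step 5: cell (2,0)='.' (+0 fires, +3 burnt)
  fire out at step 5

3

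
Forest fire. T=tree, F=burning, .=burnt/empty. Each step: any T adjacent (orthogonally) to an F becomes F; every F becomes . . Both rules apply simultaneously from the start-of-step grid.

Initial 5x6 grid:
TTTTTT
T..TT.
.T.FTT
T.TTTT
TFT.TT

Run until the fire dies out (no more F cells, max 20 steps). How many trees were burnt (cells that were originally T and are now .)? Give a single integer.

Step 1: +5 fires, +2 burnt (F count now 5)
Step 2: +6 fires, +5 burnt (F count now 6)
Step 3: +4 fires, +6 burnt (F count now 4)
Step 4: +3 fires, +4 burnt (F count now 3)
Step 5: +1 fires, +3 burnt (F count now 1)
Step 6: +1 fires, +1 burnt (F count now 1)
Step 7: +0 fires, +1 burnt (F count now 0)
Fire out after step 7
Initially T: 21, now '.': 29
Total burnt (originally-T cells now '.'): 20

Answer: 20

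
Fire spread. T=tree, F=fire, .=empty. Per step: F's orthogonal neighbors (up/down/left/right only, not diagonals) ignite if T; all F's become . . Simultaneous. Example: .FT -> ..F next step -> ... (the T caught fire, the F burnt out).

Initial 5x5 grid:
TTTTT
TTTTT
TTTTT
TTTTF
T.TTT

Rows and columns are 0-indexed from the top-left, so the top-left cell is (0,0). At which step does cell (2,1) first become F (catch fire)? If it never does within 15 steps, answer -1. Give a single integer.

Step 1: cell (2,1)='T' (+3 fires, +1 burnt)
Step 2: cell (2,1)='T' (+4 fires, +3 burnt)
Step 3: cell (2,1)='T' (+5 fires, +4 burnt)
Step 4: cell (2,1)='F' (+4 fires, +5 burnt)
  -> target ignites at step 4
Step 5: cell (2,1)='.' (+4 fires, +4 burnt)
Step 6: cell (2,1)='.' (+2 fires, +4 burnt)
Step 7: cell (2,1)='.' (+1 fires, +2 burnt)
Step 8: cell (2,1)='.' (+0 fires, +1 burnt)
  fire out at step 8

4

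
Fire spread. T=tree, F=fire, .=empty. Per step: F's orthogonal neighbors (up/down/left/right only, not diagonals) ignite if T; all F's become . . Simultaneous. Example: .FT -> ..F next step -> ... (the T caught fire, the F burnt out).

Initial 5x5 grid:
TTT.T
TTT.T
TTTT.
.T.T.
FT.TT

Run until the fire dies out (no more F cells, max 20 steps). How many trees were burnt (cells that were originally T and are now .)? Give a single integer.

Step 1: +1 fires, +1 burnt (F count now 1)
Step 2: +1 fires, +1 burnt (F count now 1)
Step 3: +1 fires, +1 burnt (F count now 1)
Step 4: +3 fires, +1 burnt (F count now 3)
Step 5: +4 fires, +3 burnt (F count now 4)
Step 6: +3 fires, +4 burnt (F count now 3)
Step 7: +1 fires, +3 burnt (F count now 1)
Step 8: +1 fires, +1 burnt (F count now 1)
Step 9: +0 fires, +1 burnt (F count now 0)
Fire out after step 9
Initially T: 17, now '.': 23
Total burnt (originally-T cells now '.'): 15

Answer: 15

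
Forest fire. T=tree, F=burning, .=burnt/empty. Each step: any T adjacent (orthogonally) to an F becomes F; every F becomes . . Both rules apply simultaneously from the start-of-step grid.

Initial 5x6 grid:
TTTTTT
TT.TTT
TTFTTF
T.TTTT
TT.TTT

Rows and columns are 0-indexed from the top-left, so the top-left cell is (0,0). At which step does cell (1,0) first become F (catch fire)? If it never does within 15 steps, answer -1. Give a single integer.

Step 1: cell (1,0)='T' (+6 fires, +2 burnt)
Step 2: cell (1,0)='T' (+8 fires, +6 burnt)
Step 3: cell (1,0)='F' (+7 fires, +8 burnt)
  -> target ignites at step 3
Step 4: cell (1,0)='.' (+3 fires, +7 burnt)
Step 5: cell (1,0)='.' (+1 fires, +3 burnt)
Step 6: cell (1,0)='.' (+0 fires, +1 burnt)
  fire out at step 6

3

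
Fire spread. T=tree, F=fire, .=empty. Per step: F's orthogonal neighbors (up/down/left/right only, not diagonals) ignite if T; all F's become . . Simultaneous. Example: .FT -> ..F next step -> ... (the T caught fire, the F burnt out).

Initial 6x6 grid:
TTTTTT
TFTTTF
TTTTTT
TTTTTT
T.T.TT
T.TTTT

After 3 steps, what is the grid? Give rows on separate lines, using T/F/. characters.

Step 1: 7 trees catch fire, 2 burn out
  TFTTTF
  F.FTF.
  TFTTTF
  TTTTTT
  T.T.TT
  T.TTTT
Step 2: 9 trees catch fire, 7 burn out
  F.FTF.
  ...F..
  F.FTF.
  TFTTTF
  T.T.TT
  T.TTTT
Step 3: 6 trees catch fire, 9 burn out
  ...F..
  ......
  ...F..
  F.FTF.
  T.T.TF
  T.TTTT

...F..
......
...F..
F.FTF.
T.T.TF
T.TTTT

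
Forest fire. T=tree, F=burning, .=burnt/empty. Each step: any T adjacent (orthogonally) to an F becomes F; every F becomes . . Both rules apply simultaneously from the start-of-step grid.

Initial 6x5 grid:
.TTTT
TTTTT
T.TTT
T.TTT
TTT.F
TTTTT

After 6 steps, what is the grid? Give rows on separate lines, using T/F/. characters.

Step 1: 2 trees catch fire, 1 burn out
  .TTTT
  TTTTT
  T.TTT
  T.TTF
  TTT..
  TTTTF
Step 2: 3 trees catch fire, 2 burn out
  .TTTT
  TTTTT
  T.TTF
  T.TF.
  TTT..
  TTTF.
Step 3: 4 trees catch fire, 3 burn out
  .TTTT
  TTTTF
  T.TF.
  T.F..
  TTT..
  TTF..
Step 4: 5 trees catch fire, 4 burn out
  .TTTF
  TTTF.
  T.F..
  T....
  TTF..
  TF...
Step 5: 4 trees catch fire, 5 burn out
  .TTF.
  TTF..
  T....
  T....
  TF...
  F....
Step 6: 3 trees catch fire, 4 burn out
  .TF..
  TF...
  T....
  T....
  F....
  .....

.TF..
TF...
T....
T....
F....
.....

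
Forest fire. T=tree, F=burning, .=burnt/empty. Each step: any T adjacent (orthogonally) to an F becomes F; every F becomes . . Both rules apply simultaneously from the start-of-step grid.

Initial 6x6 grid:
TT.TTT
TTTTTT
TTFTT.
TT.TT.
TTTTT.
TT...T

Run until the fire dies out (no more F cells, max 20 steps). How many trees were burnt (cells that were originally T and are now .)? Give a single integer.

Step 1: +3 fires, +1 burnt (F count now 3)
Step 2: +6 fires, +3 burnt (F count now 6)
Step 3: +8 fires, +6 burnt (F count now 8)
Step 4: +7 fires, +8 burnt (F count now 7)
Step 5: +2 fires, +7 burnt (F count now 2)
Step 6: +0 fires, +2 burnt (F count now 0)
Fire out after step 6
Initially T: 27, now '.': 35
Total burnt (originally-T cells now '.'): 26

Answer: 26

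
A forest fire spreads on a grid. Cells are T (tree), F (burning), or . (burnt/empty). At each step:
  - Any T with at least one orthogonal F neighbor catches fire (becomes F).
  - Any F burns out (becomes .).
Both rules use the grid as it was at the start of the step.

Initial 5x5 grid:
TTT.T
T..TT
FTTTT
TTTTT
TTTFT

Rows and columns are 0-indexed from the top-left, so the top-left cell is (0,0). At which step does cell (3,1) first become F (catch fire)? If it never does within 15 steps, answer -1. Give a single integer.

Step 1: cell (3,1)='T' (+6 fires, +2 burnt)
Step 2: cell (3,1)='F' (+8 fires, +6 burnt)
  -> target ignites at step 2
Step 3: cell (3,1)='.' (+3 fires, +8 burnt)
Step 4: cell (3,1)='.' (+2 fires, +3 burnt)
Step 5: cell (3,1)='.' (+1 fires, +2 burnt)
Step 6: cell (3,1)='.' (+0 fires, +1 burnt)
  fire out at step 6

2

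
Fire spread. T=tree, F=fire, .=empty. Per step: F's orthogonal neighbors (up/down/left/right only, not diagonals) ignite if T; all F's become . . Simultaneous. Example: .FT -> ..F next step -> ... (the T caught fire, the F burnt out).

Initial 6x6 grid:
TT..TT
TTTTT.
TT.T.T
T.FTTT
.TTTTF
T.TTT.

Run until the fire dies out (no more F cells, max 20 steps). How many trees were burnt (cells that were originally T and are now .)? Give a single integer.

Step 1: +4 fires, +2 burnt (F count now 4)
Step 2: +7 fires, +4 burnt (F count now 7)
Step 3: +2 fires, +7 burnt (F count now 2)
Step 4: +2 fires, +2 burnt (F count now 2)
Step 5: +2 fires, +2 burnt (F count now 2)
Step 6: +4 fires, +2 burnt (F count now 4)
Step 7: +2 fires, +4 burnt (F count now 2)
Step 8: +1 fires, +2 burnt (F count now 1)
Step 9: +0 fires, +1 burnt (F count now 0)
Fire out after step 9
Initially T: 25, now '.': 35
Total burnt (originally-T cells now '.'): 24

Answer: 24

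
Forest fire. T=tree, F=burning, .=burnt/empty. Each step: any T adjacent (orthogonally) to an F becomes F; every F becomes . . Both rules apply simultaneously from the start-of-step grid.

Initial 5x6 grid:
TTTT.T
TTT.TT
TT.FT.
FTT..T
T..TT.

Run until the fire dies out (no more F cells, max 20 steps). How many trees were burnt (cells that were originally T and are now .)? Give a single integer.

Step 1: +4 fires, +2 burnt (F count now 4)
Step 2: +4 fires, +4 burnt (F count now 4)
Step 3: +3 fires, +4 burnt (F count now 3)
Step 4: +3 fires, +3 burnt (F count now 3)
Step 5: +1 fires, +3 burnt (F count now 1)
Step 6: +1 fires, +1 burnt (F count now 1)
Step 7: +0 fires, +1 burnt (F count now 0)
Fire out after step 7
Initially T: 19, now '.': 27
Total burnt (originally-T cells now '.'): 16

Answer: 16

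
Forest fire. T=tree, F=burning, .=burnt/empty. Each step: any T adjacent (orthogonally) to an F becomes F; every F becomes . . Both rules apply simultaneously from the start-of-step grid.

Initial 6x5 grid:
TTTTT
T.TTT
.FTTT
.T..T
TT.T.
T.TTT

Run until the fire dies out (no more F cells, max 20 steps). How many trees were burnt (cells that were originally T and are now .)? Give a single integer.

Answer: 17

Derivation:
Step 1: +2 fires, +1 burnt (F count now 2)
Step 2: +3 fires, +2 burnt (F count now 3)
Step 3: +4 fires, +3 burnt (F count now 4)
Step 4: +5 fires, +4 burnt (F count now 5)
Step 5: +2 fires, +5 burnt (F count now 2)
Step 6: +1 fires, +2 burnt (F count now 1)
Step 7: +0 fires, +1 burnt (F count now 0)
Fire out after step 7
Initially T: 21, now '.': 26
Total burnt (originally-T cells now '.'): 17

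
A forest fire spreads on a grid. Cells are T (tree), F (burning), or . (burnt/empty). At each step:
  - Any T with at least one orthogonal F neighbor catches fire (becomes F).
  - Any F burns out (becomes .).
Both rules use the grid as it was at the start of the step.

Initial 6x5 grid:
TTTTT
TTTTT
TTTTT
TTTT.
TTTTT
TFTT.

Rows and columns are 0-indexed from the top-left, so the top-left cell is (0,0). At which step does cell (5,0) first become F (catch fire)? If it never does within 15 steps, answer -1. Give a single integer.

Step 1: cell (5,0)='F' (+3 fires, +1 burnt)
  -> target ignites at step 1
Step 2: cell (5,0)='.' (+4 fires, +3 burnt)
Step 3: cell (5,0)='.' (+4 fires, +4 burnt)
Step 4: cell (5,0)='.' (+5 fires, +4 burnt)
Step 5: cell (5,0)='.' (+4 fires, +5 burnt)
Step 6: cell (5,0)='.' (+4 fires, +4 burnt)
Step 7: cell (5,0)='.' (+2 fires, +4 burnt)
Step 8: cell (5,0)='.' (+1 fires, +2 burnt)
Step 9: cell (5,0)='.' (+0 fires, +1 burnt)
  fire out at step 9

1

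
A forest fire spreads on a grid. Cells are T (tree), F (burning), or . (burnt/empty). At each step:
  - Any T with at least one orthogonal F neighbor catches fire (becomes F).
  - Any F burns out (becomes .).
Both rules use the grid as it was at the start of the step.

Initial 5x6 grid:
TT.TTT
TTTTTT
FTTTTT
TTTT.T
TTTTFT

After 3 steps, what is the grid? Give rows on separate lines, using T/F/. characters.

Step 1: 5 trees catch fire, 2 burn out
  TT.TTT
  FTTTTT
  .FTTTT
  FTTT.T
  TTTF.F
Step 2: 8 trees catch fire, 5 burn out
  FT.TTT
  .FTTTT
  ..FTTT
  .FTF.F
  FTF...
Step 3: 6 trees catch fire, 8 burn out
  .F.TTT
  ..FTTT
  ...FTF
  ..F...
  .F....

.F.TTT
..FTTT
...FTF
..F...
.F....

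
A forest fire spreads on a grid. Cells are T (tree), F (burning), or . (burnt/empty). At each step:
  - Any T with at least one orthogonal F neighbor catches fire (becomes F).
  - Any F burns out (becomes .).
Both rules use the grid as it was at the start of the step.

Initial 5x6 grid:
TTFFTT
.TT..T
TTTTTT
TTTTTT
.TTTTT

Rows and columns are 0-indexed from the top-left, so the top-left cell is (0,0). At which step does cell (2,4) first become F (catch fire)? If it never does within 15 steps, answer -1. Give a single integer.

Step 1: cell (2,4)='T' (+3 fires, +2 burnt)
Step 2: cell (2,4)='T' (+4 fires, +3 burnt)
Step 3: cell (2,4)='T' (+4 fires, +4 burnt)
Step 4: cell (2,4)='F' (+6 fires, +4 burnt)
  -> target ignites at step 4
Step 5: cell (2,4)='.' (+5 fires, +6 burnt)
Step 6: cell (2,4)='.' (+2 fires, +5 burnt)
Step 7: cell (2,4)='.' (+0 fires, +2 burnt)
  fire out at step 7

4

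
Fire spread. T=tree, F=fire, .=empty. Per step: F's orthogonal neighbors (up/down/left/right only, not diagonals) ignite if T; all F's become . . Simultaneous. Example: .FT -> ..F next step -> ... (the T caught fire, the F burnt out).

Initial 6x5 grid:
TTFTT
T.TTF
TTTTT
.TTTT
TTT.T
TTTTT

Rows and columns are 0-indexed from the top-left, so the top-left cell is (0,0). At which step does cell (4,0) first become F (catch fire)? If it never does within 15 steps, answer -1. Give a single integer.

Step 1: cell (4,0)='T' (+6 fires, +2 burnt)
Step 2: cell (4,0)='T' (+4 fires, +6 burnt)
Step 3: cell (4,0)='T' (+5 fires, +4 burnt)
Step 4: cell (4,0)='T' (+4 fires, +5 burnt)
Step 5: cell (4,0)='T' (+3 fires, +4 burnt)
Step 6: cell (4,0)='F' (+2 fires, +3 burnt)
  -> target ignites at step 6
Step 7: cell (4,0)='.' (+1 fires, +2 burnt)
Step 8: cell (4,0)='.' (+0 fires, +1 burnt)
  fire out at step 8

6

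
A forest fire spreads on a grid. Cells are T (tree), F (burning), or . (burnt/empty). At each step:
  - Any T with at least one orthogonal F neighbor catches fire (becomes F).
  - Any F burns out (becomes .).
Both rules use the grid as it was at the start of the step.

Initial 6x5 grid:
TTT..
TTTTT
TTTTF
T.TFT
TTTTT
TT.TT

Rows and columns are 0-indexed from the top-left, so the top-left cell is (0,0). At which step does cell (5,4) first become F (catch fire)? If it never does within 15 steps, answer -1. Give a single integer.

Step 1: cell (5,4)='T' (+5 fires, +2 burnt)
Step 2: cell (5,4)='T' (+5 fires, +5 burnt)
Step 3: cell (5,4)='F' (+4 fires, +5 burnt)
  -> target ignites at step 3
Step 4: cell (5,4)='.' (+5 fires, +4 burnt)
Step 5: cell (5,4)='.' (+4 fires, +5 burnt)
Step 6: cell (5,4)='.' (+1 fires, +4 burnt)
Step 7: cell (5,4)='.' (+0 fires, +1 burnt)
  fire out at step 7

3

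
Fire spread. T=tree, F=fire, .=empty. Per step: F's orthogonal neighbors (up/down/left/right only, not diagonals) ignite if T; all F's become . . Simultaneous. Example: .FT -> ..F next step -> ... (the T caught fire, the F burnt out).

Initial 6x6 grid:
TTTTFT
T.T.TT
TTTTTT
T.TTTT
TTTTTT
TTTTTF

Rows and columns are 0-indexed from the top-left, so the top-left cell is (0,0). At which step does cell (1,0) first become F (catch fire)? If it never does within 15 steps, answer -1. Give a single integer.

Step 1: cell (1,0)='T' (+5 fires, +2 burnt)
Step 2: cell (1,0)='T' (+6 fires, +5 burnt)
Step 3: cell (1,0)='T' (+7 fires, +6 burnt)
Step 4: cell (1,0)='T' (+5 fires, +7 burnt)
Step 5: cell (1,0)='F' (+5 fires, +5 burnt)
  -> target ignites at step 5
Step 6: cell (1,0)='.' (+2 fires, +5 burnt)
Step 7: cell (1,0)='.' (+1 fires, +2 burnt)
Step 8: cell (1,0)='.' (+0 fires, +1 burnt)
  fire out at step 8

5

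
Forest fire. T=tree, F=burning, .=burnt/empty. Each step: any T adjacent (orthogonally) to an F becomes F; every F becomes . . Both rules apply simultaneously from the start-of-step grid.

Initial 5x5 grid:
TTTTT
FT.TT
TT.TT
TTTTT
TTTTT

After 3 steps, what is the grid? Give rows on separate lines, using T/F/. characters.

Step 1: 3 trees catch fire, 1 burn out
  FTTTT
  .F.TT
  FT.TT
  TTTTT
  TTTTT
Step 2: 3 trees catch fire, 3 burn out
  .FTTT
  ...TT
  .F.TT
  FTTTT
  TTTTT
Step 3: 3 trees catch fire, 3 burn out
  ..FTT
  ...TT
  ...TT
  .FTTT
  FTTTT

..FTT
...TT
...TT
.FTTT
FTTTT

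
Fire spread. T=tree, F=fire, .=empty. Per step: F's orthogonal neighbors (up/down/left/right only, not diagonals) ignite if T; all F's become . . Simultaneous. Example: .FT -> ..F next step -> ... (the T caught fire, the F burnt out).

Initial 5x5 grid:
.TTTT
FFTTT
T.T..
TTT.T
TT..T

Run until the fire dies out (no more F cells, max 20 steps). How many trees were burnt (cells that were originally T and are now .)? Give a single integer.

Answer: 14

Derivation:
Step 1: +3 fires, +2 burnt (F count now 3)
Step 2: +4 fires, +3 burnt (F count now 4)
Step 3: +5 fires, +4 burnt (F count now 5)
Step 4: +2 fires, +5 burnt (F count now 2)
Step 5: +0 fires, +2 burnt (F count now 0)
Fire out after step 5
Initially T: 16, now '.': 23
Total burnt (originally-T cells now '.'): 14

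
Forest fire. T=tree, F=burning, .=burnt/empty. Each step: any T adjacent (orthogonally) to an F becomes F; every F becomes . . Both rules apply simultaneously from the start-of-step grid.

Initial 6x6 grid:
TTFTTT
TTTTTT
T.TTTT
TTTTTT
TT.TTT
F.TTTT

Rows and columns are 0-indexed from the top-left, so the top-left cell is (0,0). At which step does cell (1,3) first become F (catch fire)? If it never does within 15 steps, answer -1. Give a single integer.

Step 1: cell (1,3)='T' (+4 fires, +2 burnt)
Step 2: cell (1,3)='F' (+7 fires, +4 burnt)
  -> target ignites at step 2
Step 3: cell (1,3)='.' (+7 fires, +7 burnt)
Step 4: cell (1,3)='.' (+3 fires, +7 burnt)
Step 5: cell (1,3)='.' (+3 fires, +3 burnt)
Step 6: cell (1,3)='.' (+3 fires, +3 burnt)
Step 7: cell (1,3)='.' (+3 fires, +3 burnt)
Step 8: cell (1,3)='.' (+1 fires, +3 burnt)
Step 9: cell (1,3)='.' (+0 fires, +1 burnt)
  fire out at step 9

2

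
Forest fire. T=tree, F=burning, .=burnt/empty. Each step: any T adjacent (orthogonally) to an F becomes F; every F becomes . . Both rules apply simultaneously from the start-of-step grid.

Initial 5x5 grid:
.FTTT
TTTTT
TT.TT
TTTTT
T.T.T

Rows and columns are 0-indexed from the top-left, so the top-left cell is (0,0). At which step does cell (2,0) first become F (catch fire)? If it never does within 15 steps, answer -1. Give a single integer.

Step 1: cell (2,0)='T' (+2 fires, +1 burnt)
Step 2: cell (2,0)='T' (+4 fires, +2 burnt)
Step 3: cell (2,0)='F' (+4 fires, +4 burnt)
  -> target ignites at step 3
Step 4: cell (2,0)='.' (+4 fires, +4 burnt)
Step 5: cell (2,0)='.' (+4 fires, +4 burnt)
Step 6: cell (2,0)='.' (+1 fires, +4 burnt)
Step 7: cell (2,0)='.' (+1 fires, +1 burnt)
Step 8: cell (2,0)='.' (+0 fires, +1 burnt)
  fire out at step 8

3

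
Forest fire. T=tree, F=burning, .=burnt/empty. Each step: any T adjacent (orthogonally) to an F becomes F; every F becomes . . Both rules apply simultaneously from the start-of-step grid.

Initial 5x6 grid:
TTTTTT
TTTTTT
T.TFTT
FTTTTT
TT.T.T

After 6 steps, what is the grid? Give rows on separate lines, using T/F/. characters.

Step 1: 7 trees catch fire, 2 burn out
  TTTTTT
  TTTFTT
  F.F.FT
  .FTFTT
  FT.T.T
Step 2: 9 trees catch fire, 7 burn out
  TTTFTT
  FTF.FT
  .....F
  ..F.FT
  .F.F.T
Step 3: 6 trees catch fire, 9 burn out
  FTF.FT
  .F...F
  ......
  .....F
  .....T
Step 4: 3 trees catch fire, 6 burn out
  .F...F
  ......
  ......
  ......
  .....F
Step 5: 0 trees catch fire, 3 burn out
  ......
  ......
  ......
  ......
  ......
Step 6: 0 trees catch fire, 0 burn out
  ......
  ......
  ......
  ......
  ......

......
......
......
......
......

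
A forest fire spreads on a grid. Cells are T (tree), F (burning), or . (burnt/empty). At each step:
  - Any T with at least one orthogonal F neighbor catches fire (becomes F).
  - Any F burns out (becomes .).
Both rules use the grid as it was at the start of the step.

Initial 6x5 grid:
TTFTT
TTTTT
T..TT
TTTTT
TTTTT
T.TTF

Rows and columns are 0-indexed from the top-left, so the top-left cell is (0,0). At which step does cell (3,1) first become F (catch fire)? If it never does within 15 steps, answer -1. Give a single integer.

Step 1: cell (3,1)='T' (+5 fires, +2 burnt)
Step 2: cell (3,1)='T' (+7 fires, +5 burnt)
Step 3: cell (3,1)='T' (+6 fires, +7 burnt)
Step 4: cell (3,1)='T' (+3 fires, +6 burnt)
Step 5: cell (3,1)='F' (+3 fires, +3 burnt)
  -> target ignites at step 5
Step 6: cell (3,1)='.' (+1 fires, +3 burnt)
Step 7: cell (3,1)='.' (+0 fires, +1 burnt)
  fire out at step 7

5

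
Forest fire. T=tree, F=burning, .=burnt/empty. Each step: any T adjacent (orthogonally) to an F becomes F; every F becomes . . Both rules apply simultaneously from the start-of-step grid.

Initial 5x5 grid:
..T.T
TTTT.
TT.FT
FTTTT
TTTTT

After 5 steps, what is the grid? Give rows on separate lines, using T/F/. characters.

Step 1: 6 trees catch fire, 2 burn out
  ..T.T
  TTTF.
  FT..F
  .FTFT
  FTTTT
Step 2: 7 trees catch fire, 6 burn out
  ..T.T
  FTF..
  .F...
  ..F.F
  .FTFT
Step 3: 4 trees catch fire, 7 burn out
  ..F.T
  .F...
  .....
  .....
  ..F.F
Step 4: 0 trees catch fire, 4 burn out
  ....T
  .....
  .....
  .....
  .....
Step 5: 0 trees catch fire, 0 burn out
  ....T
  .....
  .....
  .....
  .....

....T
.....
.....
.....
.....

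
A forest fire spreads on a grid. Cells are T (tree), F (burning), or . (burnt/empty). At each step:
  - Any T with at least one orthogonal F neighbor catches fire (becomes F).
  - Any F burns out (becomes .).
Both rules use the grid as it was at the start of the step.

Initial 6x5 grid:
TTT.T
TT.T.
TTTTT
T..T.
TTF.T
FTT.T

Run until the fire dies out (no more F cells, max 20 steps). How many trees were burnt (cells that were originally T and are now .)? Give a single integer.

Answer: 17

Derivation:
Step 1: +4 fires, +2 burnt (F count now 4)
Step 2: +1 fires, +4 burnt (F count now 1)
Step 3: +1 fires, +1 burnt (F count now 1)
Step 4: +2 fires, +1 burnt (F count now 2)
Step 5: +3 fires, +2 burnt (F count now 3)
Step 6: +2 fires, +3 burnt (F count now 2)
Step 7: +4 fires, +2 burnt (F count now 4)
Step 8: +0 fires, +4 burnt (F count now 0)
Fire out after step 8
Initially T: 20, now '.': 27
Total burnt (originally-T cells now '.'): 17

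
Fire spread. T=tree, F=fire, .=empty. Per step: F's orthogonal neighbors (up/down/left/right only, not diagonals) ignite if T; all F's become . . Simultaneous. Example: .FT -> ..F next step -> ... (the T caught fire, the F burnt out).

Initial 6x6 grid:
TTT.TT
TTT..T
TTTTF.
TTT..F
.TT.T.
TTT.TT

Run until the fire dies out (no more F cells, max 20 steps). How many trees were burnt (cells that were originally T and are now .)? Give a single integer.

Answer: 18

Derivation:
Step 1: +1 fires, +2 burnt (F count now 1)
Step 2: +1 fires, +1 burnt (F count now 1)
Step 3: +3 fires, +1 burnt (F count now 3)
Step 4: +5 fires, +3 burnt (F count now 5)
Step 5: +5 fires, +5 burnt (F count now 5)
Step 6: +2 fires, +5 burnt (F count now 2)
Step 7: +1 fires, +2 burnt (F count now 1)
Step 8: +0 fires, +1 burnt (F count now 0)
Fire out after step 8
Initially T: 24, now '.': 30
Total burnt (originally-T cells now '.'): 18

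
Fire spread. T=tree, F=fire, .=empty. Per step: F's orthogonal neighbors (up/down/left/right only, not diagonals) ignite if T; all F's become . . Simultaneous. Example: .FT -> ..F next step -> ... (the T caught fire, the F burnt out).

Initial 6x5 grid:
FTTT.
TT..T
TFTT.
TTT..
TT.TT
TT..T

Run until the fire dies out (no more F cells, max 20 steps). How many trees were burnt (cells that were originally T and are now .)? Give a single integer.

Step 1: +6 fires, +2 burnt (F count now 6)
Step 2: +5 fires, +6 burnt (F count now 5)
Step 3: +3 fires, +5 burnt (F count now 3)
Step 4: +1 fires, +3 burnt (F count now 1)
Step 5: +0 fires, +1 burnt (F count now 0)
Fire out after step 5
Initially T: 19, now '.': 26
Total burnt (originally-T cells now '.'): 15

Answer: 15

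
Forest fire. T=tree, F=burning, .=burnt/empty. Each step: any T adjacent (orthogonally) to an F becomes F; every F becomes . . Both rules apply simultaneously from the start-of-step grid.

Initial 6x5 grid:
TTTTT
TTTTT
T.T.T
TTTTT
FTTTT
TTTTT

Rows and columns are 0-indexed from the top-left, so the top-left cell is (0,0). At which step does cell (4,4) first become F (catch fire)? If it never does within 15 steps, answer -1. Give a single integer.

Step 1: cell (4,4)='T' (+3 fires, +1 burnt)
Step 2: cell (4,4)='T' (+4 fires, +3 burnt)
Step 3: cell (4,4)='T' (+4 fires, +4 burnt)
Step 4: cell (4,4)='F' (+6 fires, +4 burnt)
  -> target ignites at step 4
Step 5: cell (4,4)='.' (+4 fires, +6 burnt)
Step 6: cell (4,4)='.' (+3 fires, +4 burnt)
Step 7: cell (4,4)='.' (+2 fires, +3 burnt)
Step 8: cell (4,4)='.' (+1 fires, +2 burnt)
Step 9: cell (4,4)='.' (+0 fires, +1 burnt)
  fire out at step 9

4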